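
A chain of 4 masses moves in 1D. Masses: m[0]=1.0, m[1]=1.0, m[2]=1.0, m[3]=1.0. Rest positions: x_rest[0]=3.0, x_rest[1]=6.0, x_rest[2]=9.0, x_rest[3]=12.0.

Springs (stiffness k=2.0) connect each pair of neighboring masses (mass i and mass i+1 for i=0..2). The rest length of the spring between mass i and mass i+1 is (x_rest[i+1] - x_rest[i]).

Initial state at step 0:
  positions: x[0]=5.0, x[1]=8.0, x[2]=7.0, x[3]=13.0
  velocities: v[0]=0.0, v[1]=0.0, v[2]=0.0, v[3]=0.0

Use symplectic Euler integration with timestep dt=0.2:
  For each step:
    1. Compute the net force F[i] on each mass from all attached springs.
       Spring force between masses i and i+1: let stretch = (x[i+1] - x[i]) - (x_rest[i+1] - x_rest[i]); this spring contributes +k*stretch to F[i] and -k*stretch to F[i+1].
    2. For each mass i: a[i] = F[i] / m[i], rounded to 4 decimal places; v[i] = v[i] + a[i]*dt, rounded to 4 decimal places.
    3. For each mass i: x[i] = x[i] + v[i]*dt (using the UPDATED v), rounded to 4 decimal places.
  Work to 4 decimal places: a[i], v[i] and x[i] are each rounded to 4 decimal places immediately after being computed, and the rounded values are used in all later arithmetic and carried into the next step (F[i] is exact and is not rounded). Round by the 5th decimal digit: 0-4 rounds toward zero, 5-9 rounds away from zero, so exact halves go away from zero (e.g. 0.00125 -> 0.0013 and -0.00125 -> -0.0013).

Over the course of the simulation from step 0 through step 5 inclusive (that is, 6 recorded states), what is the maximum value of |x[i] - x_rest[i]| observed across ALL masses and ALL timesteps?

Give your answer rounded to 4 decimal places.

Answer: 2.5778

Derivation:
Step 0: x=[5.0000 8.0000 7.0000 13.0000] v=[0.0000 0.0000 0.0000 0.0000]
Step 1: x=[5.0000 7.6800 7.5600 12.7600] v=[0.0000 -1.6000 2.8000 -1.2000]
Step 2: x=[4.9744 7.1360 8.5456 12.3440] v=[-0.1280 -2.7200 4.9280 -2.0800]
Step 3: x=[4.8817 6.5318 9.7223 11.8641] v=[-0.4634 -3.0208 5.8835 -2.3994]
Step 4: x=[4.6810 6.0509 10.8151 11.4529] v=[-1.0034 -2.4046 5.4640 -2.0561]
Step 5: x=[4.3499 5.8415 11.5778 11.2307] v=[-1.6554 -1.0469 3.8134 -1.1112]
Max displacement = 2.5778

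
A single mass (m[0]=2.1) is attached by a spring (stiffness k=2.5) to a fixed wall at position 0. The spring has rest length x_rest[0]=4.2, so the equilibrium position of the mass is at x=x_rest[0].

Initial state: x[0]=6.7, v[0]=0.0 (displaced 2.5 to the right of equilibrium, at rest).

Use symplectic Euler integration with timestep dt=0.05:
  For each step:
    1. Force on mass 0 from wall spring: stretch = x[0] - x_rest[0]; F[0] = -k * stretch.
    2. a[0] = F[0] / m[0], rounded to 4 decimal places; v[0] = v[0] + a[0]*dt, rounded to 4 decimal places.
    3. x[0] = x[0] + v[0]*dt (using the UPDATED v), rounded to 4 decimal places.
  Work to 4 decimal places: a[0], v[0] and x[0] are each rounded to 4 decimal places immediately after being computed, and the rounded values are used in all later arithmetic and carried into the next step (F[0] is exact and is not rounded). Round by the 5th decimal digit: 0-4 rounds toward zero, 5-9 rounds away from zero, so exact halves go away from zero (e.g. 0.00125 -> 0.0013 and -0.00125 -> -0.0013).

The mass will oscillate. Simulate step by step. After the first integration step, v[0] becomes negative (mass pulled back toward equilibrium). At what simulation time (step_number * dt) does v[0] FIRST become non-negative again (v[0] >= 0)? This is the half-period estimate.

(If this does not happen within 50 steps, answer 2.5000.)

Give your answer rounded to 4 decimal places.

Step 0: x=[6.7000] v=[0.0000]
Step 1: x=[6.6926] v=[-0.1488]
Step 2: x=[6.6777] v=[-0.2972]
Step 3: x=[6.6555] v=[-0.4447]
Step 4: x=[6.6260] v=[-0.5909]
Step 5: x=[6.5892] v=[-0.7353]
Step 6: x=[6.5453] v=[-0.8775]
Step 7: x=[6.4944] v=[-1.0171]
Step 8: x=[6.4367] v=[-1.1537]
Step 9: x=[6.3724] v=[-1.2868]
Step 10: x=[6.3016] v=[-1.4161]
Step 11: x=[6.2245] v=[-1.5412]
Step 12: x=[6.1414] v=[-1.6617]
Step 13: x=[6.0525] v=[-1.7773]
Step 14: x=[5.9581] v=[-1.8876]
Step 15: x=[5.8585] v=[-1.9923]
Step 16: x=[5.7540] v=[-2.0910]
Step 17: x=[5.6448] v=[-2.1835]
Step 18: x=[5.5313] v=[-2.2695]
Step 19: x=[5.4139] v=[-2.3487]
Step 20: x=[5.2929] v=[-2.4210]
Step 21: x=[5.1686] v=[-2.4861]
Step 22: x=[5.0414] v=[-2.5438]
Step 23: x=[4.9117] v=[-2.5939]
Step 24: x=[4.7799] v=[-2.6363]
Step 25: x=[4.6464] v=[-2.6708]
Step 26: x=[4.5115] v=[-2.6974]
Step 27: x=[4.3757] v=[-2.7159]
Step 28: x=[4.2394] v=[-2.7264]
Step 29: x=[4.1030] v=[-2.7287]
Step 30: x=[3.9669] v=[-2.7229]
Step 31: x=[3.8315] v=[-2.7090]
Step 32: x=[3.6971] v=[-2.6871]
Step 33: x=[3.5642] v=[-2.6572]
Step 34: x=[3.4332] v=[-2.6194]
Step 35: x=[3.3045] v=[-2.5738]
Step 36: x=[3.1785] v=[-2.5205]
Step 37: x=[3.0555] v=[-2.4597]
Step 38: x=[2.9359] v=[-2.3916]
Step 39: x=[2.8201] v=[-2.3164]
Step 40: x=[2.7084] v=[-2.2343]
Step 41: x=[2.6011] v=[-2.1455]
Step 42: x=[2.4986] v=[-2.0503]
Step 43: x=[2.4012] v=[-1.9490]
Step 44: x=[2.3091] v=[-1.8419]
Step 45: x=[2.2226] v=[-1.7293]
Step 46: x=[2.1420] v=[-1.6116]
Step 47: x=[2.0675] v=[-1.4891]
Step 48: x=[1.9994] v=[-1.3622]
Step 49: x=[1.9378] v=[-1.2312]
Step 50: x=[1.8830] v=[-1.0965]
v[0] did not become non-negative within 50 steps; using fallback time=2.5000

Answer: 2.5000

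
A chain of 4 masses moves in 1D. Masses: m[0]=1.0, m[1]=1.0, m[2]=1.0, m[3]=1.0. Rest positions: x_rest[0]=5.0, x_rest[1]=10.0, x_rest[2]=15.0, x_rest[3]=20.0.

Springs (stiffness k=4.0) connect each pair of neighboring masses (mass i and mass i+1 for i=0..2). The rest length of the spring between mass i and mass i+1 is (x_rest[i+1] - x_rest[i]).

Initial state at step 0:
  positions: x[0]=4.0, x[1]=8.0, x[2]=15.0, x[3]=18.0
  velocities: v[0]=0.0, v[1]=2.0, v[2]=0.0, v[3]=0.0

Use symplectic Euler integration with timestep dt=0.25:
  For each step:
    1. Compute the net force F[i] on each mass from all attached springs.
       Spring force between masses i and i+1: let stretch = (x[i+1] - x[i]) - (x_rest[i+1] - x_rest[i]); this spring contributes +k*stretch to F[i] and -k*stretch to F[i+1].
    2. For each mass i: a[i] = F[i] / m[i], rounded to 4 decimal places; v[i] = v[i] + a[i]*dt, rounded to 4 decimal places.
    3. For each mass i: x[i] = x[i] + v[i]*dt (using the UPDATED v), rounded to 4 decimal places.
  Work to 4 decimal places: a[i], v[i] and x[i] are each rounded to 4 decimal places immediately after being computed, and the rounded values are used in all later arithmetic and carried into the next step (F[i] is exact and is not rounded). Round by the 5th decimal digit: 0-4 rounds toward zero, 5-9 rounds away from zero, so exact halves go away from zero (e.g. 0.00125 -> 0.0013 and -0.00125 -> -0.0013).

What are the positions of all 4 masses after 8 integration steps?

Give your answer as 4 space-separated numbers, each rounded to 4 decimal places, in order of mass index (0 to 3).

Step 0: x=[4.0000 8.0000 15.0000 18.0000] v=[0.0000 2.0000 0.0000 0.0000]
Step 1: x=[3.7500 9.2500 14.0000 18.5000] v=[-1.0000 5.0000 -4.0000 2.0000]
Step 2: x=[3.6250 10.3125 12.9375 19.1250] v=[-0.5000 4.2500 -4.2500 2.5000]
Step 3: x=[3.9219 10.3594 12.7656 19.4531] v=[1.1875 0.1875 -0.6875 1.3125]
Step 4: x=[4.5782 9.3985 13.6641 19.3594] v=[2.6250 -3.8438 3.5938 -0.3750]
Step 5: x=[5.1895 8.2989 14.9200 19.0918] v=[2.4453 -4.3985 5.0235 -1.0703]
Step 6: x=[5.3282 8.0772 15.5636 19.0313] v=[0.5547 -0.8868 2.5742 -0.2421]
Step 7: x=[4.9041 9.0399 15.2025 19.3539] v=[-1.6963 3.8506 -1.4445 1.2902]
Step 8: x=[4.2640 10.5093 14.3386 19.8886] v=[-2.5605 5.8774 -3.4557 2.1388]

Answer: 4.2640 10.5093 14.3386 19.8886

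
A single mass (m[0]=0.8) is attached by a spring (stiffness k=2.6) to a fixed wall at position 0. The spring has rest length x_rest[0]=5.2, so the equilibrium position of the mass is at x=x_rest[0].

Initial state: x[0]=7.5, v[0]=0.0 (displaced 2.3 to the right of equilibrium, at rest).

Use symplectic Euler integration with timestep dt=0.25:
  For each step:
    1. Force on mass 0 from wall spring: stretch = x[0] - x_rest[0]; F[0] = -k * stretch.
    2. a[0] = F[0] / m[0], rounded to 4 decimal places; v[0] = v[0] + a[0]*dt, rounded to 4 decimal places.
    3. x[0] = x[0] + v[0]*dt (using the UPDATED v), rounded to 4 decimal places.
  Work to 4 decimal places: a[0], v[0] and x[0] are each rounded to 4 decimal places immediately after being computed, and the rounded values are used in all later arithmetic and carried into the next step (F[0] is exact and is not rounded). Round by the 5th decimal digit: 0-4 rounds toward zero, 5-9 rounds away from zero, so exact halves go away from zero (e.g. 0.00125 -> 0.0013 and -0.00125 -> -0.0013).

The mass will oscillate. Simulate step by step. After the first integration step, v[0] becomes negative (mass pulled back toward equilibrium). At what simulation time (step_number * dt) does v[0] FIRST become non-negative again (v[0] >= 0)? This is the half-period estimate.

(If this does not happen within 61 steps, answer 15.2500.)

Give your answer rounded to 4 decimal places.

Step 0: x=[7.5000] v=[0.0000]
Step 1: x=[7.0328] v=[-1.8688]
Step 2: x=[6.1933] v=[-3.3580]
Step 3: x=[5.1520] v=[-4.1651]
Step 4: x=[4.1205] v=[-4.1261]
Step 5: x=[3.3083] v=[-3.2490]
Step 6: x=[2.8803] v=[-1.7120]
Step 7: x=[2.9235] v=[0.1728]
First v>=0 after going negative at step 7, time=1.7500

Answer: 1.7500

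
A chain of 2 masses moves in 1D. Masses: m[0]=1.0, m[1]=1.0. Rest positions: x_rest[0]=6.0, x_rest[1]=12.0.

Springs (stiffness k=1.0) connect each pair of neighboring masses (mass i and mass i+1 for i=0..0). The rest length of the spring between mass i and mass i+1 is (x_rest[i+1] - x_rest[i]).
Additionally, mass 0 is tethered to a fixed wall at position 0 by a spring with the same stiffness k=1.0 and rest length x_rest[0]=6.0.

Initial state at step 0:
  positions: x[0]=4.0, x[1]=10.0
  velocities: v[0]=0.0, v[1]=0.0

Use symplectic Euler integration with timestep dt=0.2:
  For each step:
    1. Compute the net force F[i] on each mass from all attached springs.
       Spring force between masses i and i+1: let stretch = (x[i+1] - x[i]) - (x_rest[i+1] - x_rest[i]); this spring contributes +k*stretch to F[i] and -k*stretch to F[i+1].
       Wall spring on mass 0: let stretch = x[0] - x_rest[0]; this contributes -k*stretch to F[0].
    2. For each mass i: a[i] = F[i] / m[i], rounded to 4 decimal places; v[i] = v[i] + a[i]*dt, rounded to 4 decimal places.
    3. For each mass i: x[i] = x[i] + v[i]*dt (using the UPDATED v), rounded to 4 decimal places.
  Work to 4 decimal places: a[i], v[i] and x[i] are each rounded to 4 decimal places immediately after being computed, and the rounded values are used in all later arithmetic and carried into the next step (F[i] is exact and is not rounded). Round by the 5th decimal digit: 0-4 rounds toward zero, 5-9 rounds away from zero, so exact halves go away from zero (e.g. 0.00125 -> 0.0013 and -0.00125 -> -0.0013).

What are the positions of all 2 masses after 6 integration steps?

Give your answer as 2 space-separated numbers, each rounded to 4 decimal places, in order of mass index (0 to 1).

Step 0: x=[4.0000 10.0000] v=[0.0000 0.0000]
Step 1: x=[4.0800 10.0000] v=[0.4000 0.0000]
Step 2: x=[4.2336 10.0032] v=[0.7680 0.0160]
Step 3: x=[4.4486 10.0156] v=[1.0752 0.0621]
Step 4: x=[4.7084 10.0453] v=[1.2989 0.1487]
Step 5: x=[4.9933 10.1016] v=[1.4246 0.2813]
Step 6: x=[5.2828 10.1935] v=[1.4476 0.4596]

Answer: 5.2828 10.1935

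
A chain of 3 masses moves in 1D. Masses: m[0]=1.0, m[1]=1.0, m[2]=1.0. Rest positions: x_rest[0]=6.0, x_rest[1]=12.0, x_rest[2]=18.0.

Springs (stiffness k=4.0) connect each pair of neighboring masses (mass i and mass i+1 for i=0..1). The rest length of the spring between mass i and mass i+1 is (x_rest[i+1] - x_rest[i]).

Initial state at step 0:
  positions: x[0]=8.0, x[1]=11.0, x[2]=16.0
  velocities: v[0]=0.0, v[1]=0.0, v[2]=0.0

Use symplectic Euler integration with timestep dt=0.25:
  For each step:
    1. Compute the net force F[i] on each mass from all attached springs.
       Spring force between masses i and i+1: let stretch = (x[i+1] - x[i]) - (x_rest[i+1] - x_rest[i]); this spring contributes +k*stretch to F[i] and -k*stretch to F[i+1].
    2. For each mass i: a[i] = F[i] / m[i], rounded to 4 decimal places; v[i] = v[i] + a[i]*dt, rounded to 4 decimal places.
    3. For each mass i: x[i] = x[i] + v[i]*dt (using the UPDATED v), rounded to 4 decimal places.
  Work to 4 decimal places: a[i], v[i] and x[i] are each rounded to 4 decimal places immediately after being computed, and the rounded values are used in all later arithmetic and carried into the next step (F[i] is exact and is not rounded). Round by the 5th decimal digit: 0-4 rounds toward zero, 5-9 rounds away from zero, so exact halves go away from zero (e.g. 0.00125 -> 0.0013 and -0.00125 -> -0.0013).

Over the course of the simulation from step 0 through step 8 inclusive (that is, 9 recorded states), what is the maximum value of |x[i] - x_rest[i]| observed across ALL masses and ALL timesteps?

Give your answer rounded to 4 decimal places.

Answer: 2.1865

Derivation:
Step 0: x=[8.0000 11.0000 16.0000] v=[0.0000 0.0000 0.0000]
Step 1: x=[7.2500 11.5000 16.2500] v=[-3.0000 2.0000 1.0000]
Step 2: x=[6.0625 12.1250 16.8125] v=[-4.7500 2.5000 2.2500]
Step 3: x=[4.8906 12.4063 17.7031] v=[-4.6875 1.1250 3.5625]
Step 4: x=[4.0977 12.1328 18.7695] v=[-3.1718 -1.0939 4.2657]
Step 5: x=[3.8135 11.5097 19.6768] v=[-1.1367 -2.4923 3.6290]
Step 6: x=[3.9534 11.0044 20.0423] v=[0.5595 -2.0214 1.4619]
Step 7: x=[4.3560 10.9958 19.6483] v=[1.6105 -0.0345 -1.5760]
Step 8: x=[4.9186 11.4904 18.5912] v=[2.2503 1.9782 -4.2285]
Max displacement = 2.1865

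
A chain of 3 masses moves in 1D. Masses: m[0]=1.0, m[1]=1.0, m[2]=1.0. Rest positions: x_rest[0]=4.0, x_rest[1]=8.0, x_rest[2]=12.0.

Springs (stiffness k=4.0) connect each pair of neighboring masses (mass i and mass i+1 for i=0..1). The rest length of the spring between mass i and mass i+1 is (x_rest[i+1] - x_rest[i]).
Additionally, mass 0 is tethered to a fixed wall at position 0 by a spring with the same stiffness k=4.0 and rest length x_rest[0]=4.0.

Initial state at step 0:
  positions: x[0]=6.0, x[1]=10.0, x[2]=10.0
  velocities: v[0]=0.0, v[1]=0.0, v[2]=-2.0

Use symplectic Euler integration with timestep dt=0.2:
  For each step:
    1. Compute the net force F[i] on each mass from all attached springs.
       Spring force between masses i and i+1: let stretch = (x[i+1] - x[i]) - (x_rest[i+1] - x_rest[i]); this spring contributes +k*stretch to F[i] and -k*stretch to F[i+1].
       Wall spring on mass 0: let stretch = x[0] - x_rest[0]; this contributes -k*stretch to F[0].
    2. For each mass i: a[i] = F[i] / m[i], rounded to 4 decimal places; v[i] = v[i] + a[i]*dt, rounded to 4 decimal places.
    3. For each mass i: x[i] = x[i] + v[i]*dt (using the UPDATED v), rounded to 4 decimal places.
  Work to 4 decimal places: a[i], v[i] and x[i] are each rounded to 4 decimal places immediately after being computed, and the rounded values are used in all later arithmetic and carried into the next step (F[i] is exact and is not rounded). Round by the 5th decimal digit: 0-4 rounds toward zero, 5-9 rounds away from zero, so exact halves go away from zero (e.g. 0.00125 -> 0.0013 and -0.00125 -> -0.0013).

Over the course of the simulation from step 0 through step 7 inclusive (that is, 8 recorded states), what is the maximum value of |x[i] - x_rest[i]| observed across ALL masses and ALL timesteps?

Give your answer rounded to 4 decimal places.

Step 0: x=[6.0000 10.0000 10.0000] v=[0.0000 0.0000 -2.0000]
Step 1: x=[5.6800 9.3600 10.2400] v=[-1.6000 -3.2000 1.2000]
Step 2: x=[5.0400 8.2720 10.9792] v=[-3.2000 -5.4400 3.6960]
Step 3: x=[4.1107 7.1000 11.9252] v=[-4.6464 -5.8598 4.7302]
Step 4: x=[3.0020 6.2218 12.7392] v=[-5.5435 -4.3911 4.0700]
Step 5: x=[1.9281 5.8712 13.1504] v=[-5.3693 -1.7530 2.0561]
Step 6: x=[1.1766 6.0544 13.0369] v=[-3.7573 0.9159 -0.5673]
Step 7: x=[1.0173 6.5743 12.4462] v=[-0.7963 2.5997 -2.9533]
Max displacement = 2.9827

Answer: 2.9827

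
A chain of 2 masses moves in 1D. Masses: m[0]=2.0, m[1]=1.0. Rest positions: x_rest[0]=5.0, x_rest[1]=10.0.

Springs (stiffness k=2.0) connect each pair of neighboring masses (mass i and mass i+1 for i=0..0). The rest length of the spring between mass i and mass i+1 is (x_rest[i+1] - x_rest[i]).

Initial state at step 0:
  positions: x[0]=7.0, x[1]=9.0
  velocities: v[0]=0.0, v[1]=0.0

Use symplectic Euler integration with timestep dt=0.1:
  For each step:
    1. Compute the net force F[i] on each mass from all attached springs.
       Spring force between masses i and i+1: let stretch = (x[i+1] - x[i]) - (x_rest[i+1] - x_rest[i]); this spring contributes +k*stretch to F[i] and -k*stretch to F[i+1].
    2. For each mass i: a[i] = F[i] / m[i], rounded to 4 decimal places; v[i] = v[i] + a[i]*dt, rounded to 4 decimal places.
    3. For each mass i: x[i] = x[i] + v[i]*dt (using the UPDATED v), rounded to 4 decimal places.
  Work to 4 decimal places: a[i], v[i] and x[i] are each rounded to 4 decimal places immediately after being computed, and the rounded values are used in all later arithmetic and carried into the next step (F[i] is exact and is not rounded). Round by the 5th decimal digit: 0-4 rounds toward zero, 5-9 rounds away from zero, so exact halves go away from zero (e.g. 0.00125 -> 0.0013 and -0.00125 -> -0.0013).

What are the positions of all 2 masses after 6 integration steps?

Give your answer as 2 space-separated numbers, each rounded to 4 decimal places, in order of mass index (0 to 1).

Answer: 6.4307 10.1385

Derivation:
Step 0: x=[7.0000 9.0000] v=[0.0000 0.0000]
Step 1: x=[6.9700 9.0600] v=[-0.3000 0.6000]
Step 2: x=[6.9109 9.1782] v=[-0.5910 1.1820]
Step 3: x=[6.8245 9.3511] v=[-0.8643 1.7285]
Step 4: x=[6.7133 9.5734] v=[-1.1116 2.2232]
Step 5: x=[6.5807 9.8385] v=[-1.3256 2.6512]
Step 6: x=[6.4307 10.1385] v=[-1.4998 2.9996]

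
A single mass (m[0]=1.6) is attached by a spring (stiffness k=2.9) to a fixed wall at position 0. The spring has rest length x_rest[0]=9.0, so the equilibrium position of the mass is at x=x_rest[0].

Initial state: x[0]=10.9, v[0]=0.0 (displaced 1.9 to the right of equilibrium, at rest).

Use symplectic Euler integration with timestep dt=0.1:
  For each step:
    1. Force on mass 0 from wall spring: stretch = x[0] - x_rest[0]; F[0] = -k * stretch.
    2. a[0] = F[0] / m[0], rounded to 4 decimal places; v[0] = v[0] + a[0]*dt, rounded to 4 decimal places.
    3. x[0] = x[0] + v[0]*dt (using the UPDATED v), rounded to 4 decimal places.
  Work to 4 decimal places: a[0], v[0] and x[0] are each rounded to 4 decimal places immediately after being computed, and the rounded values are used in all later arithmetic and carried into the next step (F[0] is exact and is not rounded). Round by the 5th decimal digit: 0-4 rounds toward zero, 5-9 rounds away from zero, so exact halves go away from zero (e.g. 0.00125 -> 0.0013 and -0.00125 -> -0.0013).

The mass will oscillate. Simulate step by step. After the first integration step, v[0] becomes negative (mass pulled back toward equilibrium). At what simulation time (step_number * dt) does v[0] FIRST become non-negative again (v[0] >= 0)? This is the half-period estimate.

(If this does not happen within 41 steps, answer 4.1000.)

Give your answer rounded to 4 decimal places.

Step 0: x=[10.9000] v=[0.0000]
Step 1: x=[10.8656] v=[-0.3444]
Step 2: x=[10.7974] v=[-0.6825]
Step 3: x=[10.6966] v=[-1.0083]
Step 4: x=[10.5650] v=[-1.3158]
Step 5: x=[10.4051] v=[-1.5995]
Step 6: x=[10.2197] v=[-1.8542]
Step 7: x=[10.0122] v=[-2.0753]
Step 8: x=[9.7863] v=[-2.2588]
Step 9: x=[9.5462] v=[-2.4013]
Step 10: x=[9.2962] v=[-2.5003]
Step 11: x=[9.0408] v=[-2.5540]
Step 12: x=[8.7847] v=[-2.5614]
Step 13: x=[8.5325] v=[-2.5224]
Step 14: x=[8.2887] v=[-2.4377]
Step 15: x=[8.0578] v=[-2.3088]
Step 16: x=[7.8440] v=[-2.1380]
Step 17: x=[7.6512] v=[-1.9285]
Step 18: x=[7.4828] v=[-1.6840]
Step 19: x=[7.3419] v=[-1.4090]
Step 20: x=[7.2311] v=[-1.1085]
Step 21: x=[7.1523] v=[-0.7879]
Step 22: x=[7.1070] v=[-0.4530]
Step 23: x=[7.0960] v=[-0.1099]
Step 24: x=[7.1195] v=[0.2352]
First v>=0 after going negative at step 24, time=2.4000

Answer: 2.4000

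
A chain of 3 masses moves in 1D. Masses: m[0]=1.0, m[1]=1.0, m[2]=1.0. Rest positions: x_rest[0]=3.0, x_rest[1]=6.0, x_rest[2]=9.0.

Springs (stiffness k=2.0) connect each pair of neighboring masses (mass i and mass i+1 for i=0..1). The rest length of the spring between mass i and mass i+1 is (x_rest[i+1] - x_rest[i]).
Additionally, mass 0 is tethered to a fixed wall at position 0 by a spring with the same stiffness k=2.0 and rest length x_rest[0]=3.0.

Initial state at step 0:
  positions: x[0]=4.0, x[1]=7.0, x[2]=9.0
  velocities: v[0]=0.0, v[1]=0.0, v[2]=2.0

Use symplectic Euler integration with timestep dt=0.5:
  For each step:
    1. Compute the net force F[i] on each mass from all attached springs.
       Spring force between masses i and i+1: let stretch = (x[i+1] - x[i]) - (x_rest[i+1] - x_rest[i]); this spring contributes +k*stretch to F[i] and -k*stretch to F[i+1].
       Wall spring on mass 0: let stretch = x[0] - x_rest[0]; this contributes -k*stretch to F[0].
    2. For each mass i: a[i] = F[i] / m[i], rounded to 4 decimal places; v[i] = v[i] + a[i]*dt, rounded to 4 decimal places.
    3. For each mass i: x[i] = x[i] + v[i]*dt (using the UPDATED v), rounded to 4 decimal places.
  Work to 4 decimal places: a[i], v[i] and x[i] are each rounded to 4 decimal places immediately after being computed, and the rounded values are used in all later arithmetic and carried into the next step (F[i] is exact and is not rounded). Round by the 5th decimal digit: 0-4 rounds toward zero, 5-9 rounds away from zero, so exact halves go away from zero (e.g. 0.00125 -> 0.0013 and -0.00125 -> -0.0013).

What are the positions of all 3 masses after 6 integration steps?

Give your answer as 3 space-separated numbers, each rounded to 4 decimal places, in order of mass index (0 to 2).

Step 0: x=[4.0000 7.0000 9.0000] v=[0.0000 0.0000 2.0000]
Step 1: x=[3.5000 6.5000 10.5000] v=[-1.0000 -1.0000 3.0000]
Step 2: x=[2.7500 6.5000 11.5000] v=[-1.5000 0.0000 2.0000]
Step 3: x=[2.5000 7.1250 11.5000] v=[-0.5000 1.2500 0.0000]
Step 4: x=[3.3125 7.6250 10.8125] v=[1.6250 1.0000 -1.3750]
Step 5: x=[4.6250 7.5625 10.0313] v=[2.6250 -0.1250 -1.5625]
Step 6: x=[5.0938 7.2657 9.5157] v=[0.9375 -0.5937 -1.0313]

Answer: 5.0938 7.2657 9.5157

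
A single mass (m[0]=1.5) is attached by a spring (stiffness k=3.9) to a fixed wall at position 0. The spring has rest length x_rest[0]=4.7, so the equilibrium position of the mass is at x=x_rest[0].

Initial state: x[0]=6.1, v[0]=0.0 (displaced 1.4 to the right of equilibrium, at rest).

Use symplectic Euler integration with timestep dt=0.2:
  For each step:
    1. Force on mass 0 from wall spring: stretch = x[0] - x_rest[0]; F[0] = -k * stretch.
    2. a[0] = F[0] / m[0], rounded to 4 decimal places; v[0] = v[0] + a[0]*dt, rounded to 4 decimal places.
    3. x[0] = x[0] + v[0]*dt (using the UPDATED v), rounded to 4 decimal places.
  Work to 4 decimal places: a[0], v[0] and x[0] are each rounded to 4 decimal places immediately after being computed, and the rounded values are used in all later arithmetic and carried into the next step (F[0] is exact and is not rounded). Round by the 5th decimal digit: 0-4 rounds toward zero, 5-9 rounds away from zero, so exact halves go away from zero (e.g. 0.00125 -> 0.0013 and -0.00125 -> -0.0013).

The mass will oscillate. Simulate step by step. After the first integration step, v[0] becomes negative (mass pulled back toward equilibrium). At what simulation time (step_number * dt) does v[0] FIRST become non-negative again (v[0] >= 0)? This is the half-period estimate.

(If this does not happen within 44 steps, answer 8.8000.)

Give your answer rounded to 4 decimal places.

Step 0: x=[6.1000] v=[0.0000]
Step 1: x=[5.9544] v=[-0.7280]
Step 2: x=[5.6783] v=[-1.3803]
Step 3: x=[5.3005] v=[-1.8890]
Step 4: x=[4.8602] v=[-2.2013]
Step 5: x=[4.4033] v=[-2.2846]
Step 6: x=[3.9772] v=[-2.1303]
Step 7: x=[3.6263] v=[-1.7544]
Step 8: x=[3.3871] v=[-1.1961]
Step 9: x=[3.2844] v=[-0.5134]
Step 10: x=[3.3289] v=[0.2227]
First v>=0 after going negative at step 10, time=2.0000

Answer: 2.0000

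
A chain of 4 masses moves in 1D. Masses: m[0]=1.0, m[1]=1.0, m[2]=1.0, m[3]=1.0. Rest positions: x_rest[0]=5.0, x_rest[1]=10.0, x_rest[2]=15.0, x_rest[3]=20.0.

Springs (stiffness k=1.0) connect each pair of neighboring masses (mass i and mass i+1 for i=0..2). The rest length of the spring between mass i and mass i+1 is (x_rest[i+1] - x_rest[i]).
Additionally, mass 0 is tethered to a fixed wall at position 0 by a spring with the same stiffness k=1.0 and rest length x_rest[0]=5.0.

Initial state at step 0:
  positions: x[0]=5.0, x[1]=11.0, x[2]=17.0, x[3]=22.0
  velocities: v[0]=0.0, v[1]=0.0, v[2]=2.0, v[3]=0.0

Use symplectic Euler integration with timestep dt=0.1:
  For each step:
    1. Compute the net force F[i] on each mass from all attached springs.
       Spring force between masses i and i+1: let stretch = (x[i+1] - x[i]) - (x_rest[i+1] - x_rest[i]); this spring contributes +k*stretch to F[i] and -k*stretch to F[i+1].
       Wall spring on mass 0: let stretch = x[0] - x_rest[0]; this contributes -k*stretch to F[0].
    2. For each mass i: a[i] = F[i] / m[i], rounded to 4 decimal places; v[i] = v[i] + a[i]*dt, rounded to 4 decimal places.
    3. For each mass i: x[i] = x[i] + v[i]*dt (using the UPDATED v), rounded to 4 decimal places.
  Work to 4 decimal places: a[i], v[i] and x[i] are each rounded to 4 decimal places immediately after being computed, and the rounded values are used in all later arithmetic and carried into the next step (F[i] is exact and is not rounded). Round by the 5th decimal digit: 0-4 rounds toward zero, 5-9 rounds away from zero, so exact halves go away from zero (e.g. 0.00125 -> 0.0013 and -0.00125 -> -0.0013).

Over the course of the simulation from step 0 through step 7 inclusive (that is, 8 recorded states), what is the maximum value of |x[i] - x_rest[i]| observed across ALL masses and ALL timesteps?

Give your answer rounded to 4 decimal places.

Answer: 2.9349

Derivation:
Step 0: x=[5.0000 11.0000 17.0000 22.0000] v=[0.0000 0.0000 2.0000 0.0000]
Step 1: x=[5.0100 11.0000 17.1900 22.0000] v=[0.1000 0.0000 1.9000 0.0000]
Step 2: x=[5.0298 11.0020 17.3662 22.0019] v=[0.1980 0.0200 1.7620 0.0190]
Step 3: x=[5.0590 11.0079 17.5251 22.0074] v=[0.2922 0.0592 1.5892 0.0554]
Step 4: x=[5.0971 11.0195 17.6637 22.0181] v=[0.3812 0.1160 1.3857 0.1072]
Step 5: x=[5.1435 11.0383 17.7794 22.0353] v=[0.4637 0.1882 1.1567 0.1718]
Step 6: x=[5.1974 11.0656 17.8702 22.0599] v=[0.5388 0.2728 0.9082 0.2462]
Step 7: x=[5.2580 11.1022 17.9349 22.0926] v=[0.6059 0.3664 0.6467 0.3272]
Max displacement = 2.9349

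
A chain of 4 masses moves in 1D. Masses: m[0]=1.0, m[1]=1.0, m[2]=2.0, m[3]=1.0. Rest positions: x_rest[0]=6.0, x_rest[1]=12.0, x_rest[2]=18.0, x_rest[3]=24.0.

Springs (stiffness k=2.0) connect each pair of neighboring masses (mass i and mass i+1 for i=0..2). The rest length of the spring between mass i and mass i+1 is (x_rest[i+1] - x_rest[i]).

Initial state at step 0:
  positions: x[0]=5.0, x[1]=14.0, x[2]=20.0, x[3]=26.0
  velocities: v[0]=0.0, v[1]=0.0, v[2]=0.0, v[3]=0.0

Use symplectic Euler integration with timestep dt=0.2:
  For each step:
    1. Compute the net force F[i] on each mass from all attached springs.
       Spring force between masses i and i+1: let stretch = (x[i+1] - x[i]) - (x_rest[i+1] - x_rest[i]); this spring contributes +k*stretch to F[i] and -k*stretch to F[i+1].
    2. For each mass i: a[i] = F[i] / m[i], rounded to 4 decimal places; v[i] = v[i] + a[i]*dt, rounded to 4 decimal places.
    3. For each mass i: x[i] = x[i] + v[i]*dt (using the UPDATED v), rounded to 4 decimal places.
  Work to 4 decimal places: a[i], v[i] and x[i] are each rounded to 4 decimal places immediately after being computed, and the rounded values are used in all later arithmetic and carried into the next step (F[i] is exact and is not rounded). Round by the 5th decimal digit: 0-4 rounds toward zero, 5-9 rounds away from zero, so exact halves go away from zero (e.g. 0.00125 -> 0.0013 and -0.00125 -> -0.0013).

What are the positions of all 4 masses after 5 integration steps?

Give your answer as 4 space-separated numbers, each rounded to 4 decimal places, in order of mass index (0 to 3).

Step 0: x=[5.0000 14.0000 20.0000 26.0000] v=[0.0000 0.0000 0.0000 0.0000]
Step 1: x=[5.2400 13.7600 20.0000 26.0000] v=[1.2000 -1.2000 0.0000 0.0000]
Step 2: x=[5.6816 13.3376 19.9904 26.0000] v=[2.2080 -2.1120 -0.0480 0.0000]
Step 3: x=[6.2557 12.8349 19.9551 25.9992] v=[2.8704 -2.5133 -0.1766 -0.0038]
Step 4: x=[6.8761 12.3755 19.8767 25.9949] v=[3.1021 -2.2969 -0.3918 -0.0214]
Step 5: x=[7.4565 12.0763 19.7430 25.9812] v=[2.9019 -1.4962 -0.6684 -0.0687]

Answer: 7.4565 12.0763 19.7430 25.9812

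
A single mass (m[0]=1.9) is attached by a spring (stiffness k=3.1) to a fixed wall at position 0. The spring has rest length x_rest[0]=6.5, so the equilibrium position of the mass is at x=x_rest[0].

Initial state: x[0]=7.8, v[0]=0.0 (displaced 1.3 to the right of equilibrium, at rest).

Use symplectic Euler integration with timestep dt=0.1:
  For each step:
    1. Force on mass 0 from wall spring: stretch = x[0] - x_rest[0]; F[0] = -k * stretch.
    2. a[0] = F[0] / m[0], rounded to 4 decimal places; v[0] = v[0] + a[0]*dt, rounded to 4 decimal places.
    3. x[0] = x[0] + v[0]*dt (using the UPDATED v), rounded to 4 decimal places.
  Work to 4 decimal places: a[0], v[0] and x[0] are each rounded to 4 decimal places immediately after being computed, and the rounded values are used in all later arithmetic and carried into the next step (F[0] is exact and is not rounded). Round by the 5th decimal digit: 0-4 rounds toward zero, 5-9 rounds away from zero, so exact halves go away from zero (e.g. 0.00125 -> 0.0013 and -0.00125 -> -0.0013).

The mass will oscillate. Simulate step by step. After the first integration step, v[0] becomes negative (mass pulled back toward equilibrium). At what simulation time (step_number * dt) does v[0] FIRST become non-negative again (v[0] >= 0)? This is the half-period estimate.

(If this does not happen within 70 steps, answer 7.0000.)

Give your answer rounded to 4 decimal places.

Step 0: x=[7.8000] v=[0.0000]
Step 1: x=[7.7788] v=[-0.2121]
Step 2: x=[7.7367] v=[-0.4208]
Step 3: x=[7.6744] v=[-0.6226]
Step 4: x=[7.5930] v=[-0.8142]
Step 5: x=[7.4938] v=[-0.9925]
Step 6: x=[7.3783] v=[-1.1547]
Step 7: x=[7.2485] v=[-1.2980]
Step 8: x=[7.1065] v=[-1.4201]
Step 9: x=[6.9546] v=[-1.5191]
Step 10: x=[6.7953] v=[-1.5933]
Step 11: x=[6.6312] v=[-1.6415]
Step 12: x=[6.4649] v=[-1.6629]
Step 13: x=[6.2992] v=[-1.6572]
Step 14: x=[6.1368] v=[-1.6244]
Step 15: x=[5.9803] v=[-1.5651]
Step 16: x=[5.8323] v=[-1.4803]
Step 17: x=[5.6952] v=[-1.3714]
Step 18: x=[5.5712] v=[-1.2401]
Step 19: x=[5.4623] v=[-1.0886]
Step 20: x=[5.3704] v=[-0.9193]
Step 21: x=[5.2969] v=[-0.7350]
Step 22: x=[5.2430] v=[-0.5387]
Step 23: x=[5.2096] v=[-0.3336]
Step 24: x=[5.1973] v=[-0.1231]
Step 25: x=[5.2063] v=[0.0895]
First v>=0 after going negative at step 25, time=2.5000

Answer: 2.5000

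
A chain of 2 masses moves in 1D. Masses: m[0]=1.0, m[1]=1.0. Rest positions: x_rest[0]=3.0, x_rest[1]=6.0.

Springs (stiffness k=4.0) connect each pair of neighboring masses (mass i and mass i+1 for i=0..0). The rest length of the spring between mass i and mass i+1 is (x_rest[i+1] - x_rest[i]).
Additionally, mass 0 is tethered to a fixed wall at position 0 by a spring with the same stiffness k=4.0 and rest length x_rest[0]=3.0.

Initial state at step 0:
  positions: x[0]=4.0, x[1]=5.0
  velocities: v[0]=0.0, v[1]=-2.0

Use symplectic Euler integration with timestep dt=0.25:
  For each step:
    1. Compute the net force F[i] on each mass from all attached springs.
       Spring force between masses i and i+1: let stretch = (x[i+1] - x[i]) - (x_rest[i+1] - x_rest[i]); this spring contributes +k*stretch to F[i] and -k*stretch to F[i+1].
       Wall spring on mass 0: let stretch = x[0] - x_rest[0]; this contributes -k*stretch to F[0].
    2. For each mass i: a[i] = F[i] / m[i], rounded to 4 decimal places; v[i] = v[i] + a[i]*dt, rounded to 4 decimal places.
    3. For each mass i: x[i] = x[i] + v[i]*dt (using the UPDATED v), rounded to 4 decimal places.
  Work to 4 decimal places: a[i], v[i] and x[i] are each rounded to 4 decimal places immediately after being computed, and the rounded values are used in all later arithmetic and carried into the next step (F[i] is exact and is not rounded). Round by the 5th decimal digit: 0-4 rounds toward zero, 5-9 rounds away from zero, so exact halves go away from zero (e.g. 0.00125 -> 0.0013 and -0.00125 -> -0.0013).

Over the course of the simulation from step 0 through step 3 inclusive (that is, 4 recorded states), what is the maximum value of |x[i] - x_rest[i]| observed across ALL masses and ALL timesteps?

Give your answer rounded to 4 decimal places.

Step 0: x=[4.0000 5.0000] v=[0.0000 -2.0000]
Step 1: x=[3.2500 5.0000] v=[-3.0000 0.0000]
Step 2: x=[2.1250 5.3125] v=[-4.5000 1.2500]
Step 3: x=[1.2656 5.5781] v=[-3.4375 1.0625]
Max displacement = 1.7344

Answer: 1.7344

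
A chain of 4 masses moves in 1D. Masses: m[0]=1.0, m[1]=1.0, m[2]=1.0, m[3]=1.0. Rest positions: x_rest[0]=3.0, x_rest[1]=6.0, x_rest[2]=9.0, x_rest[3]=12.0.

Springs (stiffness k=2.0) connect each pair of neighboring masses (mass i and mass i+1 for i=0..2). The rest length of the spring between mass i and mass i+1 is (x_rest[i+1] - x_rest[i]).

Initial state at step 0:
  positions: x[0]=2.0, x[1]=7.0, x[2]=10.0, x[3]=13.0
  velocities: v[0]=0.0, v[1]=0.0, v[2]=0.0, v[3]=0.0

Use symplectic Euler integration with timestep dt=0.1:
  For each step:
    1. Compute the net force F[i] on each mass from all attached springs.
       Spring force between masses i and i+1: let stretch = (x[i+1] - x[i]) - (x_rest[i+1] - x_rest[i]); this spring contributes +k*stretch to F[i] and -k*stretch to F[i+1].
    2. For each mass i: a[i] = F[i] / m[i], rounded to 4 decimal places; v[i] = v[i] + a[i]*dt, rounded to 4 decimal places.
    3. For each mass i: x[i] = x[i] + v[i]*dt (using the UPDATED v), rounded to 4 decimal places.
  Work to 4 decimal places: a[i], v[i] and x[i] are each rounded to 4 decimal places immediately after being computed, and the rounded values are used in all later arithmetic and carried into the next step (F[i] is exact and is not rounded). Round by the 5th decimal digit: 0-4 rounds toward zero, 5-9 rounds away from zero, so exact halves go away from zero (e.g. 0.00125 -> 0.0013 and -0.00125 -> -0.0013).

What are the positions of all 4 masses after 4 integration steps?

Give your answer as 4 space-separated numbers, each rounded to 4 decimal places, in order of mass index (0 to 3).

Step 0: x=[2.0000 7.0000 10.0000 13.0000] v=[0.0000 0.0000 0.0000 0.0000]
Step 1: x=[2.0400 6.9600 10.0000 13.0000] v=[0.4000 -0.4000 0.0000 0.0000]
Step 2: x=[2.1184 6.8824 9.9992 13.0000] v=[0.7840 -0.7760 -0.0080 0.0000]
Step 3: x=[2.2321 6.7719 9.9961 13.0000] v=[1.1368 -1.1054 -0.0312 -0.0002]
Step 4: x=[2.3766 6.6351 9.9886 12.9999] v=[1.4448 -1.3685 -0.0753 -0.0010]

Answer: 2.3766 6.6351 9.9886 12.9999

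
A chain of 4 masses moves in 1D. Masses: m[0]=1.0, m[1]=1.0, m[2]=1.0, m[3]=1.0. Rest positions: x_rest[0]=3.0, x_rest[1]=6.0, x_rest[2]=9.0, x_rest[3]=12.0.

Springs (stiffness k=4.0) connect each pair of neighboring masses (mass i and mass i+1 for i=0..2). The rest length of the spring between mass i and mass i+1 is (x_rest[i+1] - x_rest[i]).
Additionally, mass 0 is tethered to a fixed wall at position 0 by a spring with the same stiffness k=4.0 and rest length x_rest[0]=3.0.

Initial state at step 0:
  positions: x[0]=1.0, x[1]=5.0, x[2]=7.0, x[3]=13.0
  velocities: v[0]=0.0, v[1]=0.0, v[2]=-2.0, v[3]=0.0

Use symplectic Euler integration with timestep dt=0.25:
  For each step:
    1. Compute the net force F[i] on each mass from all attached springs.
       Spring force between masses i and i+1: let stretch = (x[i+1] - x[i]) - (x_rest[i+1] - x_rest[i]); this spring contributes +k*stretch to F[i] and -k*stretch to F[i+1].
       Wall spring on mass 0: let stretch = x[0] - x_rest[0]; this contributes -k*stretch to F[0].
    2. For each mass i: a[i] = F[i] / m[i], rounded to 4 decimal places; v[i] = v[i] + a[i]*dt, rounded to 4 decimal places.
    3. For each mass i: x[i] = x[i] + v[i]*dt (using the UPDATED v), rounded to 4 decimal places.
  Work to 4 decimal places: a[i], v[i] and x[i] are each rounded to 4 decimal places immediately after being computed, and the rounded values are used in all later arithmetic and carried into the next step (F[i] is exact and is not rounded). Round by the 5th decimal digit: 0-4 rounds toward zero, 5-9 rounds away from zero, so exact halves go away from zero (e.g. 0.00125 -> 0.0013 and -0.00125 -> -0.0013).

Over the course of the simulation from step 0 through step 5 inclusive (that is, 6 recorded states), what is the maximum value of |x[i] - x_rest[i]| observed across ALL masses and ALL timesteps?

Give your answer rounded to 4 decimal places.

Answer: 2.6865

Derivation:
Step 0: x=[1.0000 5.0000 7.0000 13.0000] v=[0.0000 0.0000 -2.0000 0.0000]
Step 1: x=[1.7500 4.5000 7.5000 12.2500] v=[3.0000 -2.0000 2.0000 -3.0000]
Step 2: x=[2.7500 4.0625 8.4375 11.0625] v=[4.0000 -1.7500 3.7500 -4.7500]
Step 3: x=[3.3906 4.3906 8.9375 9.9688] v=[2.5625 1.3125 2.0000 -4.3750]
Step 4: x=[3.4336 5.6055 8.5586 9.3672] v=[0.1719 4.8594 -1.5156 -2.4063]
Step 5: x=[3.1612 7.0157 7.6436 9.3135] v=[-1.0898 5.6406 -3.6601 -0.2149]
Max displacement = 2.6865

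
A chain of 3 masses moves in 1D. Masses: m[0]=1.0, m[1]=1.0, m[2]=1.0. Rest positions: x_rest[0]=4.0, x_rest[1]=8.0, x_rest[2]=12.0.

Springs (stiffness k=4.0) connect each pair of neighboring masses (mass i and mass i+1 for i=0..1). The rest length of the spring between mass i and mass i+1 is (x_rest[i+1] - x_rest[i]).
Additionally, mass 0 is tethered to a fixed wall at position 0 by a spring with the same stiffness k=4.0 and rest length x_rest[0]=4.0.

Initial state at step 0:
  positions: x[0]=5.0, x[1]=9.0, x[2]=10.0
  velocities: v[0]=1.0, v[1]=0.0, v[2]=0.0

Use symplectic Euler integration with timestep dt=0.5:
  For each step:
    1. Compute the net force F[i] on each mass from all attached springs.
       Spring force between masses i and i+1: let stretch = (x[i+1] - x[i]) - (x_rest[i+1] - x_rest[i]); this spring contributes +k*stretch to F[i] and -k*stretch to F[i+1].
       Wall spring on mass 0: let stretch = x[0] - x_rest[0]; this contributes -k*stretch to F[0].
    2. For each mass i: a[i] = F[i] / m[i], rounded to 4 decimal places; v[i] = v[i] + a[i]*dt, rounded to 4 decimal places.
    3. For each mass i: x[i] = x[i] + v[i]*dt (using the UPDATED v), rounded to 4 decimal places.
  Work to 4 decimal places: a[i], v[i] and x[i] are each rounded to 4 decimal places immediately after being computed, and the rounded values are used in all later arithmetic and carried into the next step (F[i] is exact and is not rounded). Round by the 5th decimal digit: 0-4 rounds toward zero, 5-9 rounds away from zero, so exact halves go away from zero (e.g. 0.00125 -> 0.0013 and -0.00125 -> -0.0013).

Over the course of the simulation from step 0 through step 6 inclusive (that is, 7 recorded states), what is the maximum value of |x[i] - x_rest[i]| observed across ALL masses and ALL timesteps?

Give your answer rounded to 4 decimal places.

Step 0: x=[5.0000 9.0000 10.0000] v=[1.0000 0.0000 0.0000]
Step 1: x=[4.5000 6.0000 13.0000] v=[-1.0000 -6.0000 6.0000]
Step 2: x=[1.0000 8.5000 13.0000] v=[-7.0000 5.0000 0.0000]
Step 3: x=[4.0000 8.0000 12.5000] v=[6.0000 -1.0000 -1.0000]
Step 4: x=[7.0000 8.0000 11.5000] v=[6.0000 0.0000 -2.0000]
Step 5: x=[4.0000 10.5000 11.0000] v=[-6.0000 5.0000 -1.0000]
Step 6: x=[3.5000 7.0000 14.0000] v=[-1.0000 -7.0000 6.0000]
Max displacement = 3.0000

Answer: 3.0000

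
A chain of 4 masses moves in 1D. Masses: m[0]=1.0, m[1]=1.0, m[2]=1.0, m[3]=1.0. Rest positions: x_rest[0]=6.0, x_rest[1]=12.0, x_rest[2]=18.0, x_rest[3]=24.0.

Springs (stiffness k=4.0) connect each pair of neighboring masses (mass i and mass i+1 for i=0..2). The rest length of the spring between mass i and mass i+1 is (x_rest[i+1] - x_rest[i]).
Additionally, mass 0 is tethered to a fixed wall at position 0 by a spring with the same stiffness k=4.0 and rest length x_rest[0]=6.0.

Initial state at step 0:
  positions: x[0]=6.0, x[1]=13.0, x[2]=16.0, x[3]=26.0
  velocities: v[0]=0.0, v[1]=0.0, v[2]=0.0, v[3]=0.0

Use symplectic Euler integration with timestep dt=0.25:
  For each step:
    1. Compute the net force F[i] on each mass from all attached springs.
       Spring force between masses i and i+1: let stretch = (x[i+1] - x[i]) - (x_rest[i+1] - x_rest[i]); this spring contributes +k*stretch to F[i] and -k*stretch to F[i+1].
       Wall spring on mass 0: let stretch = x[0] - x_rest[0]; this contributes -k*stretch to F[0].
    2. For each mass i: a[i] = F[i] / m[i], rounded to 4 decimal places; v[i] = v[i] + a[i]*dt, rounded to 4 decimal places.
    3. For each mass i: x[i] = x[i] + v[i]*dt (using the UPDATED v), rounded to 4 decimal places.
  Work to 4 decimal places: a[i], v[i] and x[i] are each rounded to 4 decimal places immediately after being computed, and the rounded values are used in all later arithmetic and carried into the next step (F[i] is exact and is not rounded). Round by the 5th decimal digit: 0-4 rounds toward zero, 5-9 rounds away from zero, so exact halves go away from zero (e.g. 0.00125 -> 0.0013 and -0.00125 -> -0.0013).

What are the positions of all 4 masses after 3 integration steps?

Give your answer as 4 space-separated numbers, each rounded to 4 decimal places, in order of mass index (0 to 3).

Answer: 6.0625 11.0625 20.7344 22.9219

Derivation:
Step 0: x=[6.0000 13.0000 16.0000 26.0000] v=[0.0000 0.0000 0.0000 0.0000]
Step 1: x=[6.2500 12.0000 17.7500 25.0000] v=[1.0000 -4.0000 7.0000 -4.0000]
Step 2: x=[6.3750 11.0000 19.8750 23.6875] v=[0.5000 -4.0000 8.5000 -5.2500]
Step 3: x=[6.0625 11.0625 20.7344 22.9219] v=[-1.2500 0.2500 3.4375 -3.0625]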